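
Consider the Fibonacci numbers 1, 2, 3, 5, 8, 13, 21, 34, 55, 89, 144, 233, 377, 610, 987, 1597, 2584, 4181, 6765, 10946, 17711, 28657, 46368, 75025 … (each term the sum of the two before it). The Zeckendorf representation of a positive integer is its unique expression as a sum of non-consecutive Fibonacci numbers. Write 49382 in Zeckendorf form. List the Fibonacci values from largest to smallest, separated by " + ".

46368 + 2584 + 377 + 34 + 13 + 5 + 1

46368 ≤ 49382 < 75025, so take 46368; remainder 3014
2584 ≤ 3014 < 4181, so take 2584; remainder 430
377 ≤ 430 < 610, so take 377; remainder 53
34 ≤ 53 < 55, so take 34; remainder 19
13 ≤ 19 < 21, so take 13; remainder 6
5 ≤ 6 < 8, so take 5; remainder 1
1 ≤ 1 < 2, so take 1; remainder 0
So 49382 = 46368 + 2584 + 377 + 34 + 13 + 5 + 1, with no two terms consecutive in the sequence.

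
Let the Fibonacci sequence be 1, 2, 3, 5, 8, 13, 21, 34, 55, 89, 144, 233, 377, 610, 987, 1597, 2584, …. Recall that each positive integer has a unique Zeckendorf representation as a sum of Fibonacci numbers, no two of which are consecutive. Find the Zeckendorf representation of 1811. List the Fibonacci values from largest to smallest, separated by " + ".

1597 + 144 + 55 + 13 + 2

1811: greatest Fibonacci not exceeding it is 1597, leaving 214
214: greatest Fibonacci not exceeding it is 144, leaving 70
70: greatest Fibonacci not exceeding it is 55, leaving 15
15: greatest Fibonacci not exceeding it is 13, leaving 2
2: greatest Fibonacci not exceeding it is 2, leaving 0
So 1811 = 1597 + 144 + 55 + 13 + 2, with no two terms consecutive in the sequence.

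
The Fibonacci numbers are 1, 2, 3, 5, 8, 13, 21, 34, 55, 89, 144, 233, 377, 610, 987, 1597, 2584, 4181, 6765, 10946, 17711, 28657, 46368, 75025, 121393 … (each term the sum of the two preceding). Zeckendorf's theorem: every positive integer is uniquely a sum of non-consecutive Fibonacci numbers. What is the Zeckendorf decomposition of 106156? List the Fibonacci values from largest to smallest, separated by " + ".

largest Fibonacci ≤ 106156 is 75025; 106156 − 75025 = 31131
largest Fibonacci ≤ 31131 is 28657; 31131 − 28657 = 2474
largest Fibonacci ≤ 2474 is 1597; 2474 − 1597 = 877
largest Fibonacci ≤ 877 is 610; 877 − 610 = 267
largest Fibonacci ≤ 267 is 233; 267 − 233 = 34
largest Fibonacci ≤ 34 is 34; 34 − 34 = 0
So 106156 = 75025 + 28657 + 1597 + 610 + 233 + 34, with no two terms consecutive in the sequence.

75025 + 28657 + 1597 + 610 + 233 + 34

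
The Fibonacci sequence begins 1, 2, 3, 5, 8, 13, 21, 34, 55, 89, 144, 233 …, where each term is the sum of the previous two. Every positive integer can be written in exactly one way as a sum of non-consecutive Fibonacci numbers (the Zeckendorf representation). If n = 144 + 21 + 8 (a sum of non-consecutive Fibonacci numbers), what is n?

173

144 + 21 + 8 = 173.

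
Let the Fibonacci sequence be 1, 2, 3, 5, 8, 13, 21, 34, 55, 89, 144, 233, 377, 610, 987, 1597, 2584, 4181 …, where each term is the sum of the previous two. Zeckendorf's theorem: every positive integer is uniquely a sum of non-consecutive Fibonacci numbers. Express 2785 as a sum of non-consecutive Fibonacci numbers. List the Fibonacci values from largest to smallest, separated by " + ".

2584 + 144 + 55 + 2

Repeatedly subtract the largest Fibonacci number that fits:
subtract 2584 from 2785: 201 remains
subtract 144 from 201: 57 remains
subtract 55 from 57: 2 remains
subtract 2 from 2: 0 remains
So 2785 = 2584 + 144 + 55 + 2, with no two terms consecutive in the sequence.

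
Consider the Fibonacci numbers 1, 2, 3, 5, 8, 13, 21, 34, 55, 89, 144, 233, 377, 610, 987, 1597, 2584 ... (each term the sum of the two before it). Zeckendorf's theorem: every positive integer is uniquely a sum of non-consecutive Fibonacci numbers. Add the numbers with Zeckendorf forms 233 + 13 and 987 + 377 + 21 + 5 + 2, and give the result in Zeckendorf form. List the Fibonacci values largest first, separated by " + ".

The two numbers are 246 and 1392, so their sum is 1638.
Greedily peel off the largest Fibonacci term at each step:
1597 ≤ 1638 < 2584, so take 1597; remainder 41
34 ≤ 41 < 55, so take 34; remainder 7
5 ≤ 7 < 8, so take 5; remainder 2
2 ≤ 2 < 3, so take 2; remainder 0

1597 + 34 + 5 + 2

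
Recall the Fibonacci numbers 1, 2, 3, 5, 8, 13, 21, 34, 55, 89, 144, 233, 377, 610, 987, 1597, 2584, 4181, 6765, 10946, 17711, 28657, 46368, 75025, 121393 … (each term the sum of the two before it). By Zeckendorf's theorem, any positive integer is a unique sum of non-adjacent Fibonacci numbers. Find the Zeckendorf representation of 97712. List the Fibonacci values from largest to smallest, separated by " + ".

75025 + 17711 + 4181 + 610 + 144 + 34 + 5 + 2

75025 ≤ 97712 < 121393, so take 75025; remainder 22687
17711 ≤ 22687 < 28657, so take 17711; remainder 4976
4181 ≤ 4976 < 6765, so take 4181; remainder 795
610 ≤ 795 < 987, so take 610; remainder 185
144 ≤ 185 < 233, so take 144; remainder 41
34 ≤ 41 < 55, so take 34; remainder 7
5 ≤ 7 < 8, so take 5; remainder 2
2 ≤ 2 < 3, so take 2; remainder 0
So 97712 = 75025 + 17711 + 4181 + 610 + 144 + 34 + 5 + 2, with no two terms consecutive in the sequence.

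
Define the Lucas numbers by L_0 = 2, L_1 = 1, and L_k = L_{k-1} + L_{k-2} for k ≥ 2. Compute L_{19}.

9349

Iterating the recurrence up to L_{13} = 521 and L_{12} = 322:
L_{14} = L_{13} + L_{12} = 521 + 322 = 843
L_{15} = L_{14} + L_{13} = 843 + 521 = 1364
L_{16} = L_{15} + L_{14} = 1364 + 843 = 2207
L_{17} = L_{16} + L_{15} = 2207 + 1364 = 3571
L_{18} = L_{17} + L_{16} = 3571 + 2207 = 5778
L_{19} = L_{18} + L_{17} = 5778 + 3571 = 9349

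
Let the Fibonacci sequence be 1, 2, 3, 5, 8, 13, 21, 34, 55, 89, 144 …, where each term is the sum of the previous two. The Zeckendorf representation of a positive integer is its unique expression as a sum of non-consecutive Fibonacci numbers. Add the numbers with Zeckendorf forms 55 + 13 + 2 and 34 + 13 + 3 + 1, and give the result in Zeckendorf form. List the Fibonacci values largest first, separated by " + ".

89 + 21 + 8 + 3

The two numbers are 70 and 51, so their sum is 121.
Greedy algorithm:
121: greatest Fibonacci not exceeding it is 89, leaving 32
32: greatest Fibonacci not exceeding it is 21, leaving 11
11: greatest Fibonacci not exceeding it is 8, leaving 3
3: greatest Fibonacci not exceeding it is 3, leaving 0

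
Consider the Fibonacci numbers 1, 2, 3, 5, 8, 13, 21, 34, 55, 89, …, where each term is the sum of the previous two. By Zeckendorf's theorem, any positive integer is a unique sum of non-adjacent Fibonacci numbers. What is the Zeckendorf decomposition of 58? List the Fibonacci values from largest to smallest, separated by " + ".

Greedy algorithm:
58: greatest Fibonacci not exceeding it is 55, leaving 3
3: greatest Fibonacci not exceeding it is 3, leaving 0
So 58 = 55 + 3, with no two terms consecutive in the sequence.

55 + 3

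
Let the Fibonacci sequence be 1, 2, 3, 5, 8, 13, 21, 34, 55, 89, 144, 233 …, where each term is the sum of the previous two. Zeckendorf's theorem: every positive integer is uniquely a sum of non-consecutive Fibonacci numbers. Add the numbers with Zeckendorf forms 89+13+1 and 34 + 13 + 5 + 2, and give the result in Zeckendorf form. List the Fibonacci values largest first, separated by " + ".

The two numbers are 103 and 54, so their sum is 157.
Repeatedly subtract the largest Fibonacci number that fits:
largest Fibonacci ≤ 157 is 144; 157 − 144 = 13
largest Fibonacci ≤ 13 is 13; 13 − 13 = 0

144 + 13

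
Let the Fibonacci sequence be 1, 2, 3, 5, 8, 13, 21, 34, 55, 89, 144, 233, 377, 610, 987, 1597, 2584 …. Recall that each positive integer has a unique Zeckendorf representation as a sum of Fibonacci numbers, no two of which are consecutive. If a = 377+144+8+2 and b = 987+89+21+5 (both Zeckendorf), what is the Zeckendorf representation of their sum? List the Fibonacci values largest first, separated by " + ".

1597 + 34 + 2

The two numbers are 531 and 1102, so their sum is 1633.
Repeatedly subtract the largest Fibonacci number that fits:
1597 ≤ 1633 < 2584, so take 1597; remainder 36
34 ≤ 36 < 55, so take 34; remainder 2
2 ≤ 2 < 3, so take 2; remainder 0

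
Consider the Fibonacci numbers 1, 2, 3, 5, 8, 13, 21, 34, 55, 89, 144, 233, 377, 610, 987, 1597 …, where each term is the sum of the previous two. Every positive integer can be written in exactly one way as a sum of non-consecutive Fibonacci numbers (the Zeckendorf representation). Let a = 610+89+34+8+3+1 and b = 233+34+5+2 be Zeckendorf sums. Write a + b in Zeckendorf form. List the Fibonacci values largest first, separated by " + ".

987 + 21 + 8 + 3

The two numbers are 745 and 274, so their sum is 1019.
987 ≤ 1019 < 1597, so take 987; remainder 32
21 ≤ 32 < 34, so take 21; remainder 11
8 ≤ 11 < 13, so take 8; remainder 3
3 ≤ 3 < 5, so take 3; remainder 0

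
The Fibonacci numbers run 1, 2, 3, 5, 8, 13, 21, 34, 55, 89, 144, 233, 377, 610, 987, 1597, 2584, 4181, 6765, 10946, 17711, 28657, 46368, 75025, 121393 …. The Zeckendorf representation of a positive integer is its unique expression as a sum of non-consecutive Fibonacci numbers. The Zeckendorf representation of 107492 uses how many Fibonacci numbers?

107492 − 75025 = 32467
32467 − 28657 = 3810
3810 − 2584 = 1226
1226 − 987 = 239
239 − 233 = 6
6 − 5 = 1
1 − 1 = 0
107492 = 75025 + 28657 + 2584 + 987 + 233 + 5 + 1, which has 7 terms.

7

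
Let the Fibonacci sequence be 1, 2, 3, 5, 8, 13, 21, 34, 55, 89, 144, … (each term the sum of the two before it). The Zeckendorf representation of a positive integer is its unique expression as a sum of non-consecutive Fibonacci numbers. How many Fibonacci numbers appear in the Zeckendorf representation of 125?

3

125 − 89 = 36
36 − 34 = 2
2 − 2 = 0
125 = 89 + 34 + 2, which has 3 terms.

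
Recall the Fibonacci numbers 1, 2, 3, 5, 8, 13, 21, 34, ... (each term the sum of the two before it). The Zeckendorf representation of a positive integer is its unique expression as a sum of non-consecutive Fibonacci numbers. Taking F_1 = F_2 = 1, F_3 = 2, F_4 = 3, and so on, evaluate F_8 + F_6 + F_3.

F_8 + F_6 + F_3 = 21 + 8 + 2 = 31.

31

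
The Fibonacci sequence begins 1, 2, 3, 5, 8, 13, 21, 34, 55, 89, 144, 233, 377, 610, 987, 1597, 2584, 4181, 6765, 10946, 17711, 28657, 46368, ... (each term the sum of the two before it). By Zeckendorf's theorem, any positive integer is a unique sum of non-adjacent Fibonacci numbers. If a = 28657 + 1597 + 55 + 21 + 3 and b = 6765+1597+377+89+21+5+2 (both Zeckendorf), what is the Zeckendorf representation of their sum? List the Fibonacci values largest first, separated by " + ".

28657 + 6765 + 2584 + 987 + 144 + 34 + 13 + 5

The two numbers are 30333 and 8856, so their sum is 39189.
Greedy algorithm:
take 28657 (≤ 39189); 39189 − 28657 = 10532
take 6765 (≤ 10532); 10532 − 6765 = 3767
take 2584 (≤ 3767); 3767 − 2584 = 1183
take 987 (≤ 1183); 1183 − 987 = 196
take 144 (≤ 196); 196 − 144 = 52
take 34 (≤ 52); 52 − 34 = 18
take 13 (≤ 18); 18 − 13 = 5
take 5 (≤ 5); 5 − 5 = 0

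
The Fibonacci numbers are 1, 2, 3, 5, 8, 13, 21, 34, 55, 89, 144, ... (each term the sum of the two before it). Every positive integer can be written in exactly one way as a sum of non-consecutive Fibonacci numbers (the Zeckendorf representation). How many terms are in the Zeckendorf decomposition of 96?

89 ≤ 96 < 144, so take 89; remainder 7
5 ≤ 7 < 8, so take 5; remainder 2
2 ≤ 2 < 3, so take 2; remainder 0
96 = 89 + 5 + 2, which has 3 terms.

3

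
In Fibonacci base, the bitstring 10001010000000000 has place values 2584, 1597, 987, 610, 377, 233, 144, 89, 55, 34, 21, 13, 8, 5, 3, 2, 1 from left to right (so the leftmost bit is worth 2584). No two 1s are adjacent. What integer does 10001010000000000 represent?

3105

Summing the place values of the 1 bits: 2584 + 377 + 144 = 3105.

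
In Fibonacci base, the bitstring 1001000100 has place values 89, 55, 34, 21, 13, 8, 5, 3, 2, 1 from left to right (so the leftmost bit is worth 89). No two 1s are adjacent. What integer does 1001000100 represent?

113

Summing the place values of the 1 bits: 89 + 21 + 3 = 113.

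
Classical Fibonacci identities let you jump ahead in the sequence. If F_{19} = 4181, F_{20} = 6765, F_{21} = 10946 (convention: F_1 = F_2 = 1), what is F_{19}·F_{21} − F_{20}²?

4181·10946 − 6765² = 45765226 − 45765225 = 1. (Cassini's identity: F_{k−1}F_{k+1} − F_k² = (−1)^k.)

1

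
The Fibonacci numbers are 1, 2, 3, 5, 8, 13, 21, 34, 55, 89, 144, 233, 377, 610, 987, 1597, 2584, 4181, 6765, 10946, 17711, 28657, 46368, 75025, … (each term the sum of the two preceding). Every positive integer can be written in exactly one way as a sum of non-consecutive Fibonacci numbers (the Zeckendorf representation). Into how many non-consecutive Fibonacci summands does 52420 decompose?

largest Fibonacci ≤ 52420 is 46368; 52420 − 46368 = 6052
largest Fibonacci ≤ 6052 is 4181; 6052 − 4181 = 1871
largest Fibonacci ≤ 1871 is 1597; 1871 − 1597 = 274
largest Fibonacci ≤ 274 is 233; 274 − 233 = 41
largest Fibonacci ≤ 41 is 34; 41 − 34 = 7
largest Fibonacci ≤ 7 is 5; 7 − 5 = 2
largest Fibonacci ≤ 2 is 2; 2 − 2 = 0
52420 = 46368 + 4181 + 1597 + 233 + 34 + 5 + 2, which has 7 terms.

7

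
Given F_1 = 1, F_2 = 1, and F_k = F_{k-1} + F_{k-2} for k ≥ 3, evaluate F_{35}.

Iterating the recurrence up to F_{29} = 514229 and F_{28} = 317811:
F_{30} = F_{29} + F_{28} = 514229 + 317811 = 832040
F_{31} = F_{30} + F_{29} = 832040 + 514229 = 1346269
F_{32} = F_{31} + F_{30} = 1346269 + 832040 = 2178309
F_{33} = F_{32} + F_{31} = 2178309 + 1346269 = 3524578
F_{34} = F_{33} + F_{32} = 3524578 + 2178309 = 5702887
F_{35} = F_{34} + F_{33} = 5702887 + 3524578 = 9227465

9227465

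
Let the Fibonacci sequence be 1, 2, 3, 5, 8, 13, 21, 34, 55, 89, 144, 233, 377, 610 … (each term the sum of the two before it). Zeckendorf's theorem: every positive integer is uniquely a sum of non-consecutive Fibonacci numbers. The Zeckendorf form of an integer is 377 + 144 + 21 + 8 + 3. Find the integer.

377 + 144 + 21 + 8 + 3 = 553.

553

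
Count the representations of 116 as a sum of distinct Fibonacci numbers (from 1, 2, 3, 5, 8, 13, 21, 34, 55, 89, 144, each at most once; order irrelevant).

8

Each representation comes from the Zeckendorf form by replacing some F_k with F_{k−1} + F_{k−2} where possible.
116 = 89+21+5+1 = 89+21+3+2+1 = 89+13+8+5+1 = … (5 more), for 8 in all.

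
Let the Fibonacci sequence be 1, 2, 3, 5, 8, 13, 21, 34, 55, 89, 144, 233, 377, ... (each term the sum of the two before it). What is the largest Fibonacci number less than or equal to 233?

233

233 ≤ 233 < 377, so the largest Fibonacci number not exceeding 233 is 233.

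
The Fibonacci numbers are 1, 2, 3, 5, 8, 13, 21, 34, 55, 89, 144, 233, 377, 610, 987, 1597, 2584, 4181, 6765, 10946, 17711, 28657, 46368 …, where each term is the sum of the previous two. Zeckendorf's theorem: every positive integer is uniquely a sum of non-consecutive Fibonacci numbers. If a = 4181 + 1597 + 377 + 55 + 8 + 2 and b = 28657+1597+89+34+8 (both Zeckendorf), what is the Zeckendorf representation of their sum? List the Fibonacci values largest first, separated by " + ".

The two numbers are 6220 and 30385, so their sum is 36605.
take 28657 (≤ 36605); 36605 − 28657 = 7948
take 6765 (≤ 7948); 7948 − 6765 = 1183
take 987 (≤ 1183); 1183 − 987 = 196
take 144 (≤ 196); 196 − 144 = 52
take 34 (≤ 52); 52 − 34 = 18
take 13 (≤ 18); 18 − 13 = 5
take 5 (≤ 5); 5 − 5 = 0

28657 + 6765 + 987 + 144 + 34 + 13 + 5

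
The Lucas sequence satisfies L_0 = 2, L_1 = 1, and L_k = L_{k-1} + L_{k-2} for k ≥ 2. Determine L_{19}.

Iterating the recurrence up to L_{14} = 843 and L_{13} = 521:
L_{15} = L_{14} + L_{13} = 843 + 521 = 1364
L_{16} = L_{15} + L_{14} = 1364 + 843 = 2207
L_{17} = L_{16} + L_{15} = 2207 + 1364 = 3571
L_{18} = L_{17} + L_{16} = 3571 + 2207 = 5778
L_{19} = L_{18} + L_{17} = 5778 + 3571 = 9349

9349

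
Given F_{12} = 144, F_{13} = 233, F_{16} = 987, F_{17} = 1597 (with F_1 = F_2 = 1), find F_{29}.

By the addition formula F_{m+n} = F_m F_{n+1} + F_{m−1} F_n with m=13, n=16: F_{29} = 233·1597 + 144·987 = 372101 + 142128 = 514229.

514229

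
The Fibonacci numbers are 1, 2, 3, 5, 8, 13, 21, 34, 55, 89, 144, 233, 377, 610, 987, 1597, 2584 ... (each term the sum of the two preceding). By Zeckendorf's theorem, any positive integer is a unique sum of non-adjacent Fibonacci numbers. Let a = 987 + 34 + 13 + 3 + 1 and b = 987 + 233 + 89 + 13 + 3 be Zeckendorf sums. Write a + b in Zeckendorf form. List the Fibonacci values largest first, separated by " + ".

The two numbers are 1038 and 1325, so their sum is 2363.
subtract 1597 from 2363: 766 remains
subtract 610 from 766: 156 remains
subtract 144 from 156: 12 remains
subtract 8 from 12: 4 remains
subtract 3 from 4: 1 remains
subtract 1 from 1: 0 remains

1597 + 610 + 144 + 8 + 3 + 1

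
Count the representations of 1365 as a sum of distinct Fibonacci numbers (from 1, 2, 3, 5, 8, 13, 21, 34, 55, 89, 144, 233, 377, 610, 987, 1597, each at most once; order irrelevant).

11

Each representation comes from the Zeckendorf form by replacing some F_k with F_{k−1} + F_{k−2} where possible.
1365 = 987+377+1 = 987+233+144+1 = 987+233+89+55+1 = 610+377+233+144+1 = 987+233+89+34+21+1 = … (6 more), for 11 in all.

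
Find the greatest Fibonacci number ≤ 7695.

6765 ≤ 7695 < 10946, so the largest Fibonacci number not exceeding 7695 is 6765.

6765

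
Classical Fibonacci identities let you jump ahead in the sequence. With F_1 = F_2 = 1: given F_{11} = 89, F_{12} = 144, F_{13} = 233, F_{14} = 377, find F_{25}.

75025

By the addition formula F_{m+n} = F_m F_{n+1} + F_{m−1} F_n with m=14, n=11: F_{25} = 377·144 + 233·89 = 54288 + 20737 = 75025.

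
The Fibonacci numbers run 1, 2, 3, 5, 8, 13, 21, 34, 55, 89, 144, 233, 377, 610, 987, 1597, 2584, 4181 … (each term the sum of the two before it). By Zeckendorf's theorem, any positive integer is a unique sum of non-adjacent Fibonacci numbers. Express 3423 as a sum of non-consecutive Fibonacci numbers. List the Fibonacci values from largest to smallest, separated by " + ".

2584 + 610 + 144 + 55 + 21 + 8 + 1

largest Fibonacci ≤ 3423 is 2584; 3423 − 2584 = 839
largest Fibonacci ≤ 839 is 610; 839 − 610 = 229
largest Fibonacci ≤ 229 is 144; 229 − 144 = 85
largest Fibonacci ≤ 85 is 55; 85 − 55 = 30
largest Fibonacci ≤ 30 is 21; 30 − 21 = 9
largest Fibonacci ≤ 9 is 8; 9 − 8 = 1
largest Fibonacci ≤ 1 is 1; 1 − 1 = 0
So 3423 = 2584 + 610 + 144 + 55 + 21 + 8 + 1, with no two terms consecutive in the sequence.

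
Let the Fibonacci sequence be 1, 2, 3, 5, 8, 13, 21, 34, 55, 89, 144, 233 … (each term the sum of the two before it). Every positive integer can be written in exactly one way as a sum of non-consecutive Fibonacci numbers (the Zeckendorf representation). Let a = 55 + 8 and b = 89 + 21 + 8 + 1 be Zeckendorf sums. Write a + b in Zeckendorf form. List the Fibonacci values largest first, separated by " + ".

144 + 34 + 3 + 1

The two numbers are 63 and 119, so their sum is 182.
Greedily peel off the largest Fibonacci term at each step:
144 ≤ 182 < 233, so take 144; remainder 38
34 ≤ 38 < 55, so take 34; remainder 4
3 ≤ 4 < 5, so take 3; remainder 1
1 ≤ 1 < 2, so take 1; remainder 0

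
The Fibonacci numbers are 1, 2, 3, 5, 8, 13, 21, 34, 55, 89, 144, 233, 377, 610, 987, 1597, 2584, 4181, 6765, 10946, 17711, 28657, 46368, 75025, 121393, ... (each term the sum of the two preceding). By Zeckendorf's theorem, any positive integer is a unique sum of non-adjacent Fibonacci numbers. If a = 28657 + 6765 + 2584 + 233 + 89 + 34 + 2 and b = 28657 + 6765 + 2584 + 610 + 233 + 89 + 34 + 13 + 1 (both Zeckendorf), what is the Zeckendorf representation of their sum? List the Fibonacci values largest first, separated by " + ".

The two numbers are 38364 and 38986, so their sum is 77350.
Greedily peel off the largest Fibonacci term at each step:
75025 ≤ 77350 < 121393, so take 75025; remainder 2325
1597 ≤ 2325 < 2584, so take 1597; remainder 728
610 ≤ 728 < 987, so take 610; remainder 118
89 ≤ 118 < 144, so take 89; remainder 29
21 ≤ 29 < 34, so take 21; remainder 8
8 ≤ 8 < 13, so take 8; remainder 0

75025 + 1597 + 610 + 89 + 21 + 8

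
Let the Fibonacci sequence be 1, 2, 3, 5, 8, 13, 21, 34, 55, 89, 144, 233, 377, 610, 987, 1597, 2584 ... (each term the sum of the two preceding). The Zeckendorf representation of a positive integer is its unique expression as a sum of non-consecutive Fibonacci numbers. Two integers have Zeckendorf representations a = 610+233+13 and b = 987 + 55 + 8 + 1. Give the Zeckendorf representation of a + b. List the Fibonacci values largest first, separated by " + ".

1597 + 233 + 55 + 21 + 1

The two numbers are 856 and 1051, so their sum is 1907.
1907 − 1597 = 310
310 − 233 = 77
77 − 55 = 22
22 − 21 = 1
1 − 1 = 0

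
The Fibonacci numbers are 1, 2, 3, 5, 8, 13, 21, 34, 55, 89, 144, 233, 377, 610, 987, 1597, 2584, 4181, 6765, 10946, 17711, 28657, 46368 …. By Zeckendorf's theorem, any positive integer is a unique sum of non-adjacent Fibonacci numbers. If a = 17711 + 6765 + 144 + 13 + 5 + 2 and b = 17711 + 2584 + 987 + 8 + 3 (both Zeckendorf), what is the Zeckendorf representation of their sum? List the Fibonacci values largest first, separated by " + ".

28657 + 10946 + 4181 + 1597 + 377 + 144 + 21 + 8 + 2

The two numbers are 24640 and 21293, so their sum is 45933.
45933: greatest Fibonacci not exceeding it is 28657, leaving 17276
17276: greatest Fibonacci not exceeding it is 10946, leaving 6330
6330: greatest Fibonacci not exceeding it is 4181, leaving 2149
2149: greatest Fibonacci not exceeding it is 1597, leaving 552
552: greatest Fibonacci not exceeding it is 377, leaving 175
175: greatest Fibonacci not exceeding it is 144, leaving 31
31: greatest Fibonacci not exceeding it is 21, leaving 10
10: greatest Fibonacci not exceeding it is 8, leaving 2
2: greatest Fibonacci not exceeding it is 2, leaving 0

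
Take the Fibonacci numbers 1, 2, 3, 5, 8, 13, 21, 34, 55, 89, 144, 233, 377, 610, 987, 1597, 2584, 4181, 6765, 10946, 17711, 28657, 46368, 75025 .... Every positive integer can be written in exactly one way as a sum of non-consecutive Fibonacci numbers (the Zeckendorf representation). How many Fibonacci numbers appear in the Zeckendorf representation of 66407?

largest Fibonacci ≤ 66407 is 46368; 66407 − 46368 = 20039
largest Fibonacci ≤ 20039 is 17711; 20039 − 17711 = 2328
largest Fibonacci ≤ 2328 is 1597; 2328 − 1597 = 731
largest Fibonacci ≤ 731 is 610; 731 − 610 = 121
largest Fibonacci ≤ 121 is 89; 121 − 89 = 32
largest Fibonacci ≤ 32 is 21; 32 − 21 = 11
largest Fibonacci ≤ 11 is 8; 11 − 8 = 3
largest Fibonacci ≤ 3 is 3; 3 − 3 = 0
66407 = 46368 + 17711 + 1597 + 610 + 89 + 21 + 8 + 3, which has 8 terms.

8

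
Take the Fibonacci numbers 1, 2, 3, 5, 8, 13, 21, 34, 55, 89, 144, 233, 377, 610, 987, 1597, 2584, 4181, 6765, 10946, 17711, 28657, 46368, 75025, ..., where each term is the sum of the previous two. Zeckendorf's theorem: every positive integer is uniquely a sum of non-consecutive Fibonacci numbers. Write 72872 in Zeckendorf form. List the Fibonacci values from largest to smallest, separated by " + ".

Repeatedly subtract the largest Fibonacci number that fits:
take 46368 (≤ 72872); 72872 − 46368 = 26504
take 17711 (≤ 26504); 26504 − 17711 = 8793
take 6765 (≤ 8793); 8793 − 6765 = 2028
take 1597 (≤ 2028); 2028 − 1597 = 431
take 377 (≤ 431); 431 − 377 = 54
take 34 (≤ 54); 54 − 34 = 20
take 13 (≤ 20); 20 − 13 = 7
take 5 (≤ 7); 7 − 5 = 2
take 2 (≤ 2); 2 − 2 = 0
So 72872 = 46368 + 17711 + 6765 + 1597 + 377 + 34 + 13 + 5 + 2, with no two terms consecutive in the sequence.

46368 + 17711 + 6765 + 1597 + 377 + 34 + 13 + 5 + 2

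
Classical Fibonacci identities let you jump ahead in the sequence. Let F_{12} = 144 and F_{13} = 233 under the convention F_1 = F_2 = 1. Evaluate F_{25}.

By F_{2k+1} = F_k² + F_{k+1}²: F_{25} = 144² + 233² = 20736 + 54289 = 75025.

75025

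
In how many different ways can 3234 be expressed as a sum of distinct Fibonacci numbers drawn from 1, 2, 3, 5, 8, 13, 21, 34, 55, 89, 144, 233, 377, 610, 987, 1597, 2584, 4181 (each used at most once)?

Each representation comes from the Zeckendorf form by replacing some F_k with F_{k−1} + F_{k−2} where possible.
3234 = 2584+610+34+5+1 = 2584+610+34+3+2+1 = 2584+610+21+13+5+1 = 2584+377+233+34+5+1 = 2584+610+21+13+3+2+1 = … (31 more), for 36 in all.

36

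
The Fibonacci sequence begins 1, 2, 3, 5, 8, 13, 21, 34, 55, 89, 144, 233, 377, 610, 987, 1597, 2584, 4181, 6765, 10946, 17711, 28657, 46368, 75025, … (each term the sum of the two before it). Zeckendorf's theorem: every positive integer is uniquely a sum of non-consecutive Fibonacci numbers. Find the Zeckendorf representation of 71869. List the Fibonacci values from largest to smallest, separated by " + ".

46368 + 17711 + 6765 + 987 + 34 + 3 + 1

46368 ≤ 71869 < 75025, so take 46368; remainder 25501
17711 ≤ 25501 < 28657, so take 17711; remainder 7790
6765 ≤ 7790 < 10946, so take 6765; remainder 1025
987 ≤ 1025 < 1597, so take 987; remainder 38
34 ≤ 38 < 55, so take 34; remainder 4
3 ≤ 4 < 5, so take 3; remainder 1
1 ≤ 1 < 2, so take 1; remainder 0
So 71869 = 46368 + 17711 + 6765 + 987 + 34 + 3 + 1, with no two terms consecutive in the sequence.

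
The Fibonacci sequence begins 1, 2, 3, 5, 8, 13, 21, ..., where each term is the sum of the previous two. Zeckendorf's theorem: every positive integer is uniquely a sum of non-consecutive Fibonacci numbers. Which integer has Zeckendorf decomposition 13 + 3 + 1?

13 + 3 + 1 = 17.

17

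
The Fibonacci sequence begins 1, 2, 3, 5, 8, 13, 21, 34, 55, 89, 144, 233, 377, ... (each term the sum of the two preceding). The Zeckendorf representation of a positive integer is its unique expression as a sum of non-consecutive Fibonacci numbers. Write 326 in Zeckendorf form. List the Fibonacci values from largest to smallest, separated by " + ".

Greedily peel off the largest Fibonacci term at each step:
largest Fibonacci ≤ 326 is 233; 326 − 233 = 93
largest Fibonacci ≤ 93 is 89; 93 − 89 = 4
largest Fibonacci ≤ 4 is 3; 4 − 3 = 1
largest Fibonacci ≤ 1 is 1; 1 − 1 = 0
So 326 = 233 + 89 + 3 + 1, with no two terms consecutive in the sequence.

233 + 89 + 3 + 1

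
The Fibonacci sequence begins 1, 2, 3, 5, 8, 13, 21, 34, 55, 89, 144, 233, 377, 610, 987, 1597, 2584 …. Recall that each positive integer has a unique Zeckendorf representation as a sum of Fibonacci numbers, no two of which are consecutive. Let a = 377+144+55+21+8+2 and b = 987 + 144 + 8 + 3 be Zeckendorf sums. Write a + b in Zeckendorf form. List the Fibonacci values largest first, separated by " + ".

1597 + 144 + 8

The two numbers are 607 and 1142, so their sum is 1749.
Greedy algorithm:
largest Fibonacci ≤ 1749 is 1597; 1749 − 1597 = 152
largest Fibonacci ≤ 152 is 144; 152 − 144 = 8
largest Fibonacci ≤ 8 is 8; 8 − 8 = 0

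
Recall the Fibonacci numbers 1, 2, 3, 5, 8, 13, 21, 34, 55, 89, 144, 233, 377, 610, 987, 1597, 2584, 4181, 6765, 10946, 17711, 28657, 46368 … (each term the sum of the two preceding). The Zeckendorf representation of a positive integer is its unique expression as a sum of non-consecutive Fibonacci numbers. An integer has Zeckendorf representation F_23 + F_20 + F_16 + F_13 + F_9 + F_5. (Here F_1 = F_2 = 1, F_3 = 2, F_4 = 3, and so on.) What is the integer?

F_23 + F_20 + F_16 + F_13 + F_9 + F_5 = 28657 + 6765 + 987 + 233 + 34 + 5 = 36681.

36681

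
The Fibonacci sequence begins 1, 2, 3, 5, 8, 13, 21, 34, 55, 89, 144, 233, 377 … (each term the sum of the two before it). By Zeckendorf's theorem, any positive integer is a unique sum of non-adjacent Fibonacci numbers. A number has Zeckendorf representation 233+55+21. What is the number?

233+55+21 = 309.

309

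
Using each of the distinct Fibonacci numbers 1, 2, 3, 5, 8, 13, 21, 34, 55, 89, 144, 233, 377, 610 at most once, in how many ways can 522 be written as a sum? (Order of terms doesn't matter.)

522 = 377+144+1 = 377+89+55+1 = 377+89+34+21+1 = 233+144+89+55+1 = 377+89+34+13+8+1 = … (4 more), for 9 in all.

9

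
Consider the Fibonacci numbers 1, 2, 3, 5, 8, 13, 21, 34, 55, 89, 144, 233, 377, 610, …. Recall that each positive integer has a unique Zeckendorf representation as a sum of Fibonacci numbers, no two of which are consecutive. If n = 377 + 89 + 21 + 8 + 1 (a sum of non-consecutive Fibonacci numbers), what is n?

496

377 + 89 + 21 + 8 + 1 = 496.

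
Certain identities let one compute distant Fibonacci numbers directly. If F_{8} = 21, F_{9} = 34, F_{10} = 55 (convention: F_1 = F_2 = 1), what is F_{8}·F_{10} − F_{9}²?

-1

21·55 − 34² = 1155 − 1156 = -1. (Cassini's identity: F_{k−1}F_{k+1} − F_k² = (−1)^k.)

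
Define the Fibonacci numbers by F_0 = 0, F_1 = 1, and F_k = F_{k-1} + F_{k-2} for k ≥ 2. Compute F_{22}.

Iterating the recurrence up to F_{18} = 2584 and F_{17} = 1597:
F_{19} = F_{18} + F_{17} = 2584 + 1597 = 4181
F_{20} = F_{19} + F_{18} = 4181 + 2584 = 6765
F_{21} = F_{20} + F_{19} = 6765 + 4181 = 10946
F_{22} = F_{21} + F_{20} = 10946 + 6765 = 17711

17711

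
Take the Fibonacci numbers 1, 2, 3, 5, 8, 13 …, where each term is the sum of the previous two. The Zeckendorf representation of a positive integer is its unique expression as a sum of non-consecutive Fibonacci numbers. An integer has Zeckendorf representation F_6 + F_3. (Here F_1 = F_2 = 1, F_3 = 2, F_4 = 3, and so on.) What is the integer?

F_6 + F_3 = 8 + 2 = 10.

10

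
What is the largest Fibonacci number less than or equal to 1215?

987 ≤ 1215 < 1597, so the largest Fibonacci number not exceeding 1215 is 987.

987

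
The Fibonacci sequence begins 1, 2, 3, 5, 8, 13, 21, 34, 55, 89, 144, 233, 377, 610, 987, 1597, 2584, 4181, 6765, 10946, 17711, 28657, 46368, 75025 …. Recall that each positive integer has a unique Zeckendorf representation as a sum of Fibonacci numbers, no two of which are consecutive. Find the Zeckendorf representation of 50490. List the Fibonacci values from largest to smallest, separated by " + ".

50490: greatest Fibonacci not exceeding it is 46368, leaving 4122
4122: greatest Fibonacci not exceeding it is 2584, leaving 1538
1538: greatest Fibonacci not exceeding it is 987, leaving 551
551: greatest Fibonacci not exceeding it is 377, leaving 174
174: greatest Fibonacci not exceeding it is 144, leaving 30
30: greatest Fibonacci not exceeding it is 21, leaving 9
9: greatest Fibonacci not exceeding it is 8, leaving 1
1: greatest Fibonacci not exceeding it is 1, leaving 0
So 50490 = 46368 + 2584 + 987 + 377 + 144 + 21 + 8 + 1, with no two terms consecutive in the sequence.

46368 + 2584 + 987 + 377 + 144 + 21 + 8 + 1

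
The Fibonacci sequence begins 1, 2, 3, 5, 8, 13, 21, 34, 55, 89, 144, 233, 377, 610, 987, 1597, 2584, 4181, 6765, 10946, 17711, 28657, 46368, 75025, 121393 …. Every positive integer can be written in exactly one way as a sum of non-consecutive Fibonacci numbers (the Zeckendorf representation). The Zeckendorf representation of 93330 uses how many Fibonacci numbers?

subtract 75025 from 93330: 18305 remains
subtract 17711 from 18305: 594 remains
subtract 377 from 594: 217 remains
subtract 144 from 217: 73 remains
subtract 55 from 73: 18 remains
subtract 13 from 18: 5 remains
subtract 5 from 5: 0 remains
93330 = 75025 + 17711 + 377 + 144 + 55 + 13 + 5, which has 7 terms.

7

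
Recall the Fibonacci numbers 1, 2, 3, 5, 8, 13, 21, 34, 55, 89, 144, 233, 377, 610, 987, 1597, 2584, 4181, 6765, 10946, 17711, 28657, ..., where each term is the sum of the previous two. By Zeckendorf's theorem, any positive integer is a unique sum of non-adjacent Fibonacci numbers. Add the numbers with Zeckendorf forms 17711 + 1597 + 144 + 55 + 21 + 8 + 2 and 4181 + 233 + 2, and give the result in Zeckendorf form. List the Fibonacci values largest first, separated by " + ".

The two numbers are 19538 and 4416, so their sum is 23954.
largest Fibonacci ≤ 23954 is 17711; 23954 − 17711 = 6243
largest Fibonacci ≤ 6243 is 4181; 6243 − 4181 = 2062
largest Fibonacci ≤ 2062 is 1597; 2062 − 1597 = 465
largest Fibonacci ≤ 465 is 377; 465 − 377 = 88
largest Fibonacci ≤ 88 is 55; 88 − 55 = 33
largest Fibonacci ≤ 33 is 21; 33 − 21 = 12
largest Fibonacci ≤ 12 is 8; 12 − 8 = 4
largest Fibonacci ≤ 4 is 3; 4 − 3 = 1
largest Fibonacci ≤ 1 is 1; 1 − 1 = 0

17711 + 4181 + 1597 + 377 + 55 + 21 + 8 + 3 + 1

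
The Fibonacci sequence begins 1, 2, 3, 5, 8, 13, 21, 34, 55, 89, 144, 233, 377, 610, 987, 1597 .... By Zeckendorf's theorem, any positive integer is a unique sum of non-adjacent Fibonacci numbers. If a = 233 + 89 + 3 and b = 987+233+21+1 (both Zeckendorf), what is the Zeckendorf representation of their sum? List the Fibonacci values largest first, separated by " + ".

The two numbers are 325 and 1242, so their sum is 1567.
Greedy algorithm:
1567: greatest Fibonacci not exceeding it is 987, leaving 580
580: greatest Fibonacci not exceeding it is 377, leaving 203
203: greatest Fibonacci not exceeding it is 144, leaving 59
59: greatest Fibonacci not exceeding it is 55, leaving 4
4: greatest Fibonacci not exceeding it is 3, leaving 1
1: greatest Fibonacci not exceeding it is 1, leaving 0

987 + 377 + 144 + 55 + 3 + 1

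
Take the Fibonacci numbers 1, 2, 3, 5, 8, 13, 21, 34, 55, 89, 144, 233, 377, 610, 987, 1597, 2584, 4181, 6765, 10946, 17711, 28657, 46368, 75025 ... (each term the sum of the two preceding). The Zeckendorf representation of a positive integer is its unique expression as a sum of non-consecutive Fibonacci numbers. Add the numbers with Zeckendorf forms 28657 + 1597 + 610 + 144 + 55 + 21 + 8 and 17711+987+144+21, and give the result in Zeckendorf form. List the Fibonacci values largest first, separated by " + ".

46368 + 2584 + 987 + 13 + 3

The two numbers are 31092 and 18863, so their sum is 49955.
Greedy algorithm:
46368 ≤ 49955 < 75025, so take 46368; remainder 3587
2584 ≤ 3587 < 4181, so take 2584; remainder 1003
987 ≤ 1003 < 1597, so take 987; remainder 16
13 ≤ 16 < 21, so take 13; remainder 3
3 ≤ 3 < 5, so take 3; remainder 0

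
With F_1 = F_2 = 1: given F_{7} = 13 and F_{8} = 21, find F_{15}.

By F_{2k+1} = F_k² + F_{k+1}²: F_{15} = 13² + 21² = 169 + 441 = 610.

610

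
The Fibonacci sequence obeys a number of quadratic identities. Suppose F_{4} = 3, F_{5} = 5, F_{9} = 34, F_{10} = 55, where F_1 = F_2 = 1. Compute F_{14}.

By the addition formula F_{m+n} = F_m F_{n+1} + F_{m−1} F_n with m=10, n=4: F_{14} = 55·5 + 34·3 = 275 + 102 = 377.

377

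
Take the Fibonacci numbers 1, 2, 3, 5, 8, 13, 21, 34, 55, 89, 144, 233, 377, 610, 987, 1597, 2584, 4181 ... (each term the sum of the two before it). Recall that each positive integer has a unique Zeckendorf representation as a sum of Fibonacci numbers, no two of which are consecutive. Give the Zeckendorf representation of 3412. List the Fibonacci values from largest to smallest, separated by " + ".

2584 + 610 + 144 + 55 + 13 + 5 + 1

Greedily peel off the largest Fibonacci term at each step:
2584 ≤ 3412 < 4181, so take 2584; remainder 828
610 ≤ 828 < 987, so take 610; remainder 218
144 ≤ 218 < 233, so take 144; remainder 74
55 ≤ 74 < 89, so take 55; remainder 19
13 ≤ 19 < 21, so take 13; remainder 6
5 ≤ 6 < 8, so take 5; remainder 1
1 ≤ 1 < 2, so take 1; remainder 0
So 3412 = 2584 + 610 + 144 + 55 + 13 + 5 + 1, with no two terms consecutive in the sequence.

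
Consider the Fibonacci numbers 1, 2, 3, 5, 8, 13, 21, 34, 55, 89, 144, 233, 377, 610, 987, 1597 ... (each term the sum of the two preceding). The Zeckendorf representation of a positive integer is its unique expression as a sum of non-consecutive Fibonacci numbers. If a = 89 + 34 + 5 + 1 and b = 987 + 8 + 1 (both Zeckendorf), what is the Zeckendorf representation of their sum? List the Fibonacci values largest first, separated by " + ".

The two numbers are 129 and 996, so their sum is 1125.
Repeatedly subtract the largest Fibonacci number that fits:
largest Fibonacci ≤ 1125 is 987; 1125 − 987 = 138
largest Fibonacci ≤ 138 is 89; 138 − 89 = 49
largest Fibonacci ≤ 49 is 34; 49 − 34 = 15
largest Fibonacci ≤ 15 is 13; 15 − 13 = 2
largest Fibonacci ≤ 2 is 2; 2 − 2 = 0

987 + 89 + 34 + 13 + 2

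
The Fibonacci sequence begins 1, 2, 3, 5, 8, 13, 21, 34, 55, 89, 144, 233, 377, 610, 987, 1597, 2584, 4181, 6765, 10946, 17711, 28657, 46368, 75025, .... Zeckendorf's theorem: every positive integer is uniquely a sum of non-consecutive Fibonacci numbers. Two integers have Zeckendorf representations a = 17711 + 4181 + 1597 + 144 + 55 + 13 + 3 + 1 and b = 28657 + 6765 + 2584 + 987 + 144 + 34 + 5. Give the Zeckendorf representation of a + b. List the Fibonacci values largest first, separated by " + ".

The two numbers are 23705 and 39176, so their sum is 62881.
subtract 46368 from 62881: 16513 remains
subtract 10946 from 16513: 5567 remains
subtract 4181 from 5567: 1386 remains
subtract 987 from 1386: 399 remains
subtract 377 from 399: 22 remains
subtract 21 from 22: 1 remains
subtract 1 from 1: 0 remains

46368 + 10946 + 4181 + 987 + 377 + 21 + 1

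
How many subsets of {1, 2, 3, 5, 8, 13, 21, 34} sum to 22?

3

Starting from the Zeckendorf form and repeatedly splitting a term F_k into F_{k−1} + F_{k−2} (when neither is already used) reaches every representation.
22 = 21+1 = 13+8+1 = 13+5+3+1 — 3 representations.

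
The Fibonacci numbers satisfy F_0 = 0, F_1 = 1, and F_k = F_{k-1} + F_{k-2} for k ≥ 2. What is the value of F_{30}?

Iterating the recurrence up to F_{24} = 46368 and F_{23} = 28657:
F_{25} = F_{24} + F_{23} = 46368 + 28657 = 75025
F_{26} = F_{25} + F_{24} = 75025 + 46368 = 121393
F_{27} = F_{26} + F_{25} = 121393 + 75025 = 196418
F_{28} = F_{27} + F_{26} = 196418 + 121393 = 317811
F_{29} = F_{28} + F_{27} = 317811 + 196418 = 514229
F_{30} = F_{29} + F_{28} = 514229 + 317811 = 832040

832040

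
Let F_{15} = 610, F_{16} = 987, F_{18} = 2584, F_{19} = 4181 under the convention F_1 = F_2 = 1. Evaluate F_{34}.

5702887

By the addition formula F_{m+n} = F_m F_{n+1} + F_{m−1} F_n with m=16, n=18: F_{34} = 987·4181 + 610·2584 = 4126647 + 1576240 = 5702887.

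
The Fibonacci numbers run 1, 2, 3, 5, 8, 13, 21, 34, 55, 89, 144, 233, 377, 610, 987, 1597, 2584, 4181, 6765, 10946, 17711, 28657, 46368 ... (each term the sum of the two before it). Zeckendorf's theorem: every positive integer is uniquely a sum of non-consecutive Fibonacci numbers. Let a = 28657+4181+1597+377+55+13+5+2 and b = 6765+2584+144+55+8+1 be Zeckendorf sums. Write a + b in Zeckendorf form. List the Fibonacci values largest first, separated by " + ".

The two numbers are 34887 and 9557, so their sum is 44444.
Repeatedly subtract the largest Fibonacci number that fits:
44444 − 28657 = 15787
15787 − 10946 = 4841
4841 − 4181 = 660
660 − 610 = 50
50 − 34 = 16
16 − 13 = 3
3 − 3 = 0

28657 + 10946 + 4181 + 610 + 34 + 13 + 3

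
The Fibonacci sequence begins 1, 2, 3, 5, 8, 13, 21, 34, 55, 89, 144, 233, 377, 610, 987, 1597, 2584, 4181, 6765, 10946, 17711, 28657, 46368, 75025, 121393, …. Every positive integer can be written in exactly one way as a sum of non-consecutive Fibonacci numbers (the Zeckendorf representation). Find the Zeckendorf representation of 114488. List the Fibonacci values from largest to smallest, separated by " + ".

75025 + 28657 + 6765 + 2584 + 987 + 377 + 89 + 3 + 1

75025 ≤ 114488 < 121393, so take 75025; remainder 39463
28657 ≤ 39463 < 46368, so take 28657; remainder 10806
6765 ≤ 10806 < 10946, so take 6765; remainder 4041
2584 ≤ 4041 < 4181, so take 2584; remainder 1457
987 ≤ 1457 < 1597, so take 987; remainder 470
377 ≤ 470 < 610, so take 377; remainder 93
89 ≤ 93 < 144, so take 89; remainder 4
3 ≤ 4 < 5, so take 3; remainder 1
1 ≤ 1 < 2, so take 1; remainder 0
So 114488 = 75025 + 28657 + 6765 + 2584 + 987 + 377 + 89 + 3 + 1, with no two terms consecutive in the sequence.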